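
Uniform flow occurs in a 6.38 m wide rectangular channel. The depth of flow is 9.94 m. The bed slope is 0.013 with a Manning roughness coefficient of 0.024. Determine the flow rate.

Flow area A = b·y = 6.38 × 9.94 = 63.42 m². Wetted perimeter P = b + 2y = 6.38 + 2×9.94 = 26.26 m.
Hydraulic radius R = A/P = 63.42/26.26 = 2.415 m.
Manning's equation: Q = (1/n) A R^(2/3) S^(1/2) = (1/0.024) × 63.42 × 2.415^(2/3) × 0.013^(1/2) = 542 m³/s.

Q = 542 m³/s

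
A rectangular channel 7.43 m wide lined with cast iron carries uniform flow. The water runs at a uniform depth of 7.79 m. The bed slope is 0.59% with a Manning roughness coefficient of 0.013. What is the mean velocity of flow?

Flow area A = b·y = 7.43 × 7.79 = 57.88 m². Wetted perimeter P = b + 2y = 7.43 + 2×7.79 = 23.01 m.
Hydraulic radius R = A/P = 57.88/23.01 = 2.515 m.
From Manning's equation, V = (1/n) R^(2/3) S^(1/2) = (1/0.013) × 2.515^(2/3) × 0.0059^(1/2) = 10.9 m/s.

V = 10.9 m/s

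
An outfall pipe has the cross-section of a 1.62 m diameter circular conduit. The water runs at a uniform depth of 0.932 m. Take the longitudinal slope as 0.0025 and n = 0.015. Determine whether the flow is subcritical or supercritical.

subcritical

For a circular section of diameter D = 1.62 m at depth y = 0.932 m, the central angle is θ = 2 arccos(1 − 2y/D) = 3.444 rad. Then A = (D²/8)(θ − sin θ) = 1.227 m² and P = Dθ/2 = 2.79 m.
Hydraulic radius R = A/P = 1.227/2.79 = 0.44 m.
V = (1/n) R^(2/3) √S = (1/0.015) × 0.44^(2/3) × √0.0025 = 1.928 m/s. Hydraulic depth D_h = A/T = 1.227/1.602 = 0.7665 m.
Froude number Fr = V/√(g·D_h) = 1.928/√(9.81×0.7665) = 0.703, which is less than 1, so the flow is subcritical.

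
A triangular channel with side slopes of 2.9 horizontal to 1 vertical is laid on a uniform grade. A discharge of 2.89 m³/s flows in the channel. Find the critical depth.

y_c = 0.727 m

At critical depth, Q² T / (g A³) = 1, i.e. A³/T = Q²/g = 2.89²/9.81 = 0.8514.
At y = 0.497 m: A³/T = 0.1275 — too small.
At y = 0.913 m: A³/T = 2.668 — too large.
At y = 0.727 m: A³/T = 0.854 — close enough.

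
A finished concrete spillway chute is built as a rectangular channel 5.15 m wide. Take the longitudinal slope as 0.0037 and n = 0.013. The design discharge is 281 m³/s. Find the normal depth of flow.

Manning's equation rearranged: A R^(2/3) = nQ / (1·√S) = 0.013 × 281 / (√0.0037) = 60.05.
At y = 5.25 m: A R^(2/3) = 38.93 — low.
At y = 9.64 m: A R^(2/3) = 79.65 — high.
At y = 7.55 m: A R^(2/3) = 60.07 — ≈ 60.05.

y_n = 7.55 m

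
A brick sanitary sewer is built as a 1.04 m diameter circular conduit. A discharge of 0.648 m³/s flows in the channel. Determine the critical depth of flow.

At critical depth, Q² T / (g A³) = 1, i.e. A³/T = Q²/g = 0.648²/9.81 = 0.0428.
Trying y = 0.337 m: A³/T = 0.01392 — too small.
Trying y = 0.514 m: A³/T = 0.07048 — too large.
Trying y = 0.451 m: A³/T = 0.04274 — matches.

y_c = 0.451 m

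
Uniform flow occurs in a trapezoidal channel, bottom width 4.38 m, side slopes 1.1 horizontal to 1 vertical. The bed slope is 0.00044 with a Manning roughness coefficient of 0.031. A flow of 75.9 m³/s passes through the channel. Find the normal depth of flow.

y_n = 5.48 m

Manning's equation rearranged: A R^(2/3) = nQ / (1·√S) = 0.031 × 75.9 / (√0.00044) = 112.2.
Trying y = 3.91 m: A R^(2/3) = 56.03 — too small.
Trying y = 5.48 m: A R^(2/3) = 112.2 — matches.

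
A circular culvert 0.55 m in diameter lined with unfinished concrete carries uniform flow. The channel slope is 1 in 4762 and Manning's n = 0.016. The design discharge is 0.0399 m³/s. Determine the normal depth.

Manning's equation rearranged: A R^(2/3) = nQ / (1·√S) = 0.016 × 0.0399 / (√0.00021) = 0.04405.
At y = 0.278 m: A R^(2/3) = 0.03223 — short.
At y = 0.382 m: A R^(2/3) = 0.05245 — over.
At y = 0.338 m: A R^(2/3) = 0.0441 — ≈ 0.04405.

y_n = 0.338 m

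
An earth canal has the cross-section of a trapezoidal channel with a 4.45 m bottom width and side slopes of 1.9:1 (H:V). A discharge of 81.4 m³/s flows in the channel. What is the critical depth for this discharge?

At critical depth, Q² T / (g A³) = 1, i.e. A³/T = Q²/g = 81.4²/9.81 = 675.4.
Try y = 2.05 m: A³/T = 409 — low.
Try y = 2.34 m: A³/T = 676.1 — matches.

y_c = 2.34 m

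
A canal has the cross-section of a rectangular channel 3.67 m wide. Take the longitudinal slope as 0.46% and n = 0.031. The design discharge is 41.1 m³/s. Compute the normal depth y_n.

y_n = 4.32 m

Manning's equation rearranged: A R^(2/3) = nQ / (1·√S) = 0.031 × 41.1 / (√0.0046) = 18.79.
Trying y = 3.41 m: A R^(2/3) = 14.08 — too small.
Trying y = 5 m: A R^(2/3) = 22.33 — too large.
Trying y = 4.32 m: A R^(2/3) = 18.77 — ≈ 18.79.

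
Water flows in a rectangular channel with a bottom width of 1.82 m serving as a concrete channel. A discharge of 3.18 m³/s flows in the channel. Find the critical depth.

y_c = 0.678 m

For a rectangular channel, critical depth y_c = (q²/g)^(1/3) where q = Q/b = 3.18/1.82 = 1.747 m²/s.
So y_c = (1.747²/9.81)^(1/3) = 0.678 m.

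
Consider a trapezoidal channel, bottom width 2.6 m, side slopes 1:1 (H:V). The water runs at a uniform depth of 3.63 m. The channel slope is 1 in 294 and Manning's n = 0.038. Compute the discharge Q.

Q = 50.5 m³/s

With bottom width b = 2.6 m and side slope z = 1: A = (b + zy)y = (2.6 + 1×3.63)×3.63 = 22.61 m²; P = b + 2y√(1+z²) = 2.6 + 2×3.63×1.414 = 12.87 m.
Hydraulic radius R = A/P = 22.61/12.87 = 1.758 m.
Manning's equation: Q = (1/n) A R^(2/3) S^(1/2) = (1/0.038) × 22.61 × 1.758^(2/3) × 0.003401^(1/2) = 50.5 m³/s.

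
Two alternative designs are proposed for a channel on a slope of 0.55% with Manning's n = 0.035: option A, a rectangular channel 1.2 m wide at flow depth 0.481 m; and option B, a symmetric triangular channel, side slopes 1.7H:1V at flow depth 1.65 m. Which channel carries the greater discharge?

channel B

Channel A: Flow area A = b·y = 1.2 × 0.481 = 0.5772 m². Wetted perimeter P = b + 2y = 1.2 + 2×0.481 = 2.162 m. Hydraulic radius R = A/P = 0.5772/2.162 = 0.267 m. Q_A = (1/0.035)·0.5772·0.267^(2/3)·√0.0055 = 0.5071 m³/s.
Channel B: For a triangular section with side slope z = 1.7: A = zy² = 1.7×1.65² = 4.628 m²; P = 2y√(1+z²) = 2×1.65×1.972 = 6.509 m. Hydraulic radius R = A/P = 4.628/6.509 = 0.7111 m. Q_B = (1/0.035)·4.628·0.7111^(2/3)·√0.0055 = 7.813 m³/s.
Q_A = 0.5071 m³/s vs Q_B = 7.813 m³/s, so channel B carries more.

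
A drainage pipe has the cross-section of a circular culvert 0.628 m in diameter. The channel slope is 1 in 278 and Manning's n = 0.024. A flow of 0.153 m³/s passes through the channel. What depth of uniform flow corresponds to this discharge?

Manning's equation rearranged: A R^(2/3) = nQ / (1·√S) = 0.024 × 0.153 / (√0.003597) = 0.06122.
At y = 0.324 m: A R^(2/3) = 0.04752 — too small.
At y = 0.473 m: A R^(2/3) = 0.08261 — too large.
At y = 0.379 m: A R^(2/3) = 0.0611 — ≈ 0.06122.

y_n = 0.379 m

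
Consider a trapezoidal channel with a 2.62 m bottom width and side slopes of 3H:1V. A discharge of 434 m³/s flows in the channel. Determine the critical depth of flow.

y_c = 4.91 m

At critical depth, Q² T / (g A³) = 1, i.e. A³/T = Q²/g = 434²/9.81 = 19200.
At y = 3.51 m: A³/T = 4153 — short.
At y = 5.53 m: A³/T = 33490 — over.
At y = 4.91 m: A³/T = 19270 — close enough.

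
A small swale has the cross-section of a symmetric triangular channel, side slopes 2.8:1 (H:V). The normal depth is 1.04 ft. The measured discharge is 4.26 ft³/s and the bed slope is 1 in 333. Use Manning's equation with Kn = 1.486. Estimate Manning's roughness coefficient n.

n = 0.036

For a triangular section with side slope z = 2.8: A = zy² = 2.8×1.04² = 3.028 ft²; P = 2y√(1+z²) = 2×1.04×2.973 = 6.184 ft.
Hydraulic radius R = A/P = 3.028/6.184 = 0.4897 ft.
Rearranging Manning's equation: n = (1.486/Q) A R^(2/3) S^(1/2) = (1.486/4.26) × 3.028 × 0.4897^(2/3) × √0.003003 = 0.036.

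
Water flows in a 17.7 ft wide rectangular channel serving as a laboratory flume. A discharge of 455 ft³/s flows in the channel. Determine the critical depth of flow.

y_c = 2.74 ft

For a rectangular channel, critical depth y_c = (q²/g)^(1/3) where q = Q/b = 455/17.7 = 25.71 ft²/s.
So y_c = (25.71²/32.2)^(1/3) = 2.74 ft.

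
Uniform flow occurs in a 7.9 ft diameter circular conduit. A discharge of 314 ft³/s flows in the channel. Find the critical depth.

y_c = 4.5 ft

At critical depth, Q² T / (g A³) = 1, i.e. A³/T = Q²/g = 314²/32.2 = 3062.
At y = 3.33 ft: A³/T = 969.6 — too small.
At y = 4.5 ft: A³/T = 3066 — matches.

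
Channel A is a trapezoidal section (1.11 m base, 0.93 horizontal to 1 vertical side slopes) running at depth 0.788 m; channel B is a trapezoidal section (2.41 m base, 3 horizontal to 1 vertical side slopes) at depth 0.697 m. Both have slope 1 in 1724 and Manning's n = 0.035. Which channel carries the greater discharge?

Channel A: With bottom width b = 1.11 m and side slope z = 0.93: A = (b + zy)y = (1.11 + 0.93×0.788)×0.788 = 1.452 m²; P = b + 2y√(1+z²) = 1.11 + 2×0.788×1.366 = 3.262 m. Hydraulic radius R = A/P = 1.452/3.262 = 0.4451 m. Q_A = (1/0.035)·1.452·0.4451^(2/3)·√0.00058 = 0.5826 m³/s.
Channel B: With bottom width b = 2.41 m and side slope z = 3: A = (b + zy)y = (2.41 + 3×0.697)×0.697 = 3.137 m²; P = b + 2y√(1+z²) = 2.41 + 2×0.697×3.162 = 6.818 m. Hydraulic radius R = A/P = 3.137/6.818 = 0.4601 m. Q_B = (1/0.035)·3.137·0.4601^(2/3)·√0.00058 = 1.287 m³/s.
Q_A = 0.5826 m³/s vs Q_B = 1.287 m³/s, so channel B carries more.

channel B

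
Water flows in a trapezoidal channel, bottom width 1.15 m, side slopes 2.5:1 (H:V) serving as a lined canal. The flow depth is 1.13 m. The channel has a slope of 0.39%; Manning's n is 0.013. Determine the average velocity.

With bottom width b = 1.15 m and side slope z = 2.5: A = (b + zy)y = (1.15 + 2.5×1.13)×1.13 = 4.492 m²; P = b + 2y√(1+z²) = 1.15 + 2×1.13×2.693 = 7.235 m.
Hydraulic radius R = A/P = 4.492/7.235 = 0.6208 m.
From Manning's equation, V = (1/n) R^(2/3) S^(1/2) = (1/0.013) × 0.6208^(2/3) × 0.0039^(1/2) = 3.5 m/s.

V = 3.5 m/s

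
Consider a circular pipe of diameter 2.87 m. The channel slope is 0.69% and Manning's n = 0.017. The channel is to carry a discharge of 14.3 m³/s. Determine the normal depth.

Manning's equation rearranged: A R^(2/3) = nQ / (1·√S) = 0.017 × 14.3 / (√0.0069) = 2.927.
Trying y = 1.26 m: A R^(2/3) = 2.067 — too small.
Trying y = 1.88 m: A R^(2/3) = 3.965 — too large.
Trying y = 1.54 m: A R^(2/3) = 2.917 — close enough.

y_n = 1.54 m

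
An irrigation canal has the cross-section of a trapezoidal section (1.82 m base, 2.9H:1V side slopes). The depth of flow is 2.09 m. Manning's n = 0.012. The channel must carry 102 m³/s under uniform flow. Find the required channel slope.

With bottom width b = 1.82 m and side slope z = 2.9: A = (b + zy)y = (1.82 + 2.9×2.09)×2.09 = 16.47 m²; P = b + 2y√(1+z²) = 1.82 + 2×2.09×3.068 = 14.64 m.
Hydraulic radius R = A/P = 16.47/14.64 = 1.125 m.
From Manning's equation, S = [nQ / (1 A R^(2/3))]² = [0.012 × 102 / (1 × 16.47 × 1.125^(2/3))]² = 0.00472.

S = 0.00472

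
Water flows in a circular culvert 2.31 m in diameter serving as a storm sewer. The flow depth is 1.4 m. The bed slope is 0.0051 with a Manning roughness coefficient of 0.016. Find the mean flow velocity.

For a circular section of diameter D = 2.31 m at depth y = 1.4 m, the central angle is θ = 2 arccos(1 − 2y/D) = 3.569 rad. Then A = (D²/8)(θ − sin θ) = 2.657 m² and P = Dθ/2 = 4.122 m.
Hydraulic radius R = A/P = 2.657/4.122 = 0.6446 m.
From Manning's equation, V = (1/n) R^(2/3) S^(1/2) = (1/0.016) × 0.6446^(2/3) × 0.0051^(1/2) = 3.33 m/s.

V = 3.33 m/s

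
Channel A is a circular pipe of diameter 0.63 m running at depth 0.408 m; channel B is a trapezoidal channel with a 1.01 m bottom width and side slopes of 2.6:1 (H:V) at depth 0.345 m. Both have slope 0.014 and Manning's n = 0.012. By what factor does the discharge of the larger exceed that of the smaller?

3.55

Channel A: For a circular section of diameter D = 0.63 m at depth y = 0.408 m, the central angle is θ = 2 arccos(1 − 2y/D) = 3.741 rad. Then A = (D²/8)(θ − sin θ) = 0.2136 m² and P = Dθ/2 = 1.178 m. Hydraulic radius R = A/P = 0.2136/1.178 = 0.1813 m. Q_A = (1/0.012)·0.2136·0.1813^(2/3)·√0.014 = 0.6745 m³/s.
Channel B: With bottom width b = 1.01 m and side slope z = 2.6: A = (b + zy)y = (1.01 + 2.6×0.345)×0.345 = 0.6579 m²; P = b + 2y√(1+z²) = 1.01 + 2×0.345×2.786 = 2.932 m. Hydraulic radius R = A/P = 0.6579/2.932 = 0.2244 m. Q_B = (1/0.012)·0.6579·0.2244^(2/3)·√0.014 = 2.395 m³/s.
The larger discharge is 2.395 m³/s and the smaller is 0.6745 m³/s; the ratio is 3.55.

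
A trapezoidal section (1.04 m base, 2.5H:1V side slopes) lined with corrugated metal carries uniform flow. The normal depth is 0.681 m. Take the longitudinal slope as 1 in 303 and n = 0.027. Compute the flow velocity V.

With bottom width b = 1.04 m and side slope z = 2.5: A = (b + zy)y = (1.04 + 2.5×0.681)×0.681 = 1.868 m²; P = b + 2y√(1+z²) = 1.04 + 2×0.681×2.693 = 4.707 m.
Hydraulic radius R = A/P = 1.868/4.707 = 0.3968 m.
From Manning's equation, V = (1/n) R^(2/3) S^(1/2) = (1/0.027) × 0.3968^(2/3) × 0.0033^(1/2) = 1.15 m/s.

V = 1.15 m/s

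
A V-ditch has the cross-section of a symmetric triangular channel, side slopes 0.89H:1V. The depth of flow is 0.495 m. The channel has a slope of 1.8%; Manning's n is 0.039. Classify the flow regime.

subcritical

For a triangular section with side slope z = 0.89: A = zy² = 0.89×0.495² = 0.2181 m²; P = 2y√(1+z²) = 2×0.495×1.339 = 1.325 m.
Hydraulic radius R = A/P = 0.2181/1.325 = 0.1645 m.
V = (1/n) R^(2/3) √S = (1/0.039) × 0.1645^(2/3) × √0.018 = 1.033 m/s. Hydraulic depth D_h = A/T = 0.2181/0.8811 = 0.2475 m.
Froude number Fr = V/√(g·D_h) = 1.033/√(9.81×0.2475) = 0.663, which is less than 1, so the flow is subcritical.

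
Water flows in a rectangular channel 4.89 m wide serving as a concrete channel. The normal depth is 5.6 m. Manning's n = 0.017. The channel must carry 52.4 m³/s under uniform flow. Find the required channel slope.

Flow area A = b·y = 4.89 × 5.6 = 27.38 m². Wetted perimeter P = b + 2y = 4.89 + 2×5.6 = 16.09 m.
Hydraulic radius R = A/P = 27.38/16.09 = 1.702 m.
From Manning's equation, S = [nQ / (1 A R^(2/3))]² = [0.017 × 52.4 / (1 × 27.38 × 1.702^(2/3))]² = 0.000521.

S = 0.000521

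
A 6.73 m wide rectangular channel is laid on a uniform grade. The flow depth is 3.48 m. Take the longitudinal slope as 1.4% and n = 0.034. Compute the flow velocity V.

Flow area A = b·y = 6.73 × 3.48 = 23.42 m². Wetted perimeter P = b + 2y = 6.73 + 2×3.48 = 13.69 m.
Hydraulic radius R = A/P = 23.42/13.69 = 1.711 m.
From Manning's equation, V = (1/n) R^(2/3) S^(1/2) = (1/0.034) × 1.711^(2/3) × 0.014^(1/2) = 4.98 m/s.

V = 4.98 m/s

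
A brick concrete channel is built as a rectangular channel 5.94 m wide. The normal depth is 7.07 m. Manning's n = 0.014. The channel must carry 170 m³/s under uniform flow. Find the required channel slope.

S = 0.0012

Flow area A = b·y = 5.94 × 7.07 = 42 m². Wetted perimeter P = b + 2y = 5.94 + 2×7.07 = 20.08 m.
Hydraulic radius R = A/P = 42/20.08 = 2.091 m.
From Manning's equation, S = [nQ / (1 A R^(2/3))]² = [0.014 × 170 / (1 × 42 × 2.091^(2/3))]² = 0.0012.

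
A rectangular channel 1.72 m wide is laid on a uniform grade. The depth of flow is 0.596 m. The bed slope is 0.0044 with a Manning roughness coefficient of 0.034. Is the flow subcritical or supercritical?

Flow area A = b·y = 1.72 × 0.596 = 1.025 m². Wetted perimeter P = b + 2y = 1.72 + 2×0.596 = 2.912 m.
Hydraulic radius R = A/P = 1.025/2.912 = 0.352 m.
V = (1/n) R^(2/3) √S = (1/0.034) × 0.352^(2/3) × √0.0044 = 0.9727 m/s. Hydraulic depth D_h = A/T = 1.025/1.72 = 0.596 m.
Froude number Fr = V/√(g·D_h) = 0.9727/√(9.81×0.596) = 0.402, which is less than 1, so the flow is subcritical.

subcritical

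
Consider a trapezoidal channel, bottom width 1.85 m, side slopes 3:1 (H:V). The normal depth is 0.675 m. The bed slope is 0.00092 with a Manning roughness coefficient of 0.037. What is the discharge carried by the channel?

With bottom width b = 1.85 m and side slope z = 3: A = (b + zy)y = (1.85 + 3×0.675)×0.675 = 2.616 m²; P = b + 2y√(1+z²) = 1.85 + 2×0.675×3.162 = 6.119 m.
Hydraulic radius R = A/P = 2.616/6.119 = 0.4275 m.
Manning's equation: Q = (1/n) A R^(2/3) S^(1/2) = (1/0.037) × 2.616 × 0.4275^(2/3) × 0.00092^(1/2) = 1.22 m³/s.

Q = 1.22 m³/s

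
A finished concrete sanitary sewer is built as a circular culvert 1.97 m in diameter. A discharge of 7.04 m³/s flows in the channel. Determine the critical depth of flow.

At critical depth, Q² T / (g A³) = 1, i.e. A³/T = Q²/g = 7.04²/9.81 = 5.052.
At y = 0.909 m: A³/T = 1.322 — short.
At y = 1.55 m: A³/T = 10.55 — over.
At y = 1.29 m: A³/T = 5.052 — close enough.

y_c = 1.29 m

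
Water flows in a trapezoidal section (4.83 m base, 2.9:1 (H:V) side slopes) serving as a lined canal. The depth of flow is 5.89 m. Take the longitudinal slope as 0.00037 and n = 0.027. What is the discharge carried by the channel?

With bottom width b = 4.83 m and side slope z = 2.9: A = (b + zy)y = (4.83 + 2.9×5.89)×5.89 = 129.1 m²; P = b + 2y√(1+z²) = 4.83 + 2×5.89×3.068 = 40.97 m.
Hydraulic radius R = A/P = 129.1/40.97 = 3.15 m.
Manning's equation: Q = (1/n) A R^(2/3) S^(1/2) = (1/0.027) × 129.1 × 3.15^(2/3) × 0.00037^(1/2) = 198 m³/s.

Q = 198 m³/s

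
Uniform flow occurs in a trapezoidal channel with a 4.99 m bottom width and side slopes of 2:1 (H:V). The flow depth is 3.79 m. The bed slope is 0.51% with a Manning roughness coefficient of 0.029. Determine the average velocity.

With bottom width b = 4.99 m and side slope z = 2: A = (b + zy)y = (4.99 + 2×3.79)×3.79 = 47.64 m²; P = b + 2y√(1+z²) = 4.99 + 2×3.79×2.236 = 21.94 m.
Hydraulic radius R = A/P = 47.64/21.94 = 2.171 m.
From Manning's equation, V = (1/n) R^(2/3) S^(1/2) = (1/0.029) × 2.171^(2/3) × 0.0051^(1/2) = 4.13 m/s.

V = 4.13 m/s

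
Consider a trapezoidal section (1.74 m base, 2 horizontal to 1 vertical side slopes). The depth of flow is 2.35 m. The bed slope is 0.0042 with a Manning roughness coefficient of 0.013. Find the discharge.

With bottom width b = 1.74 m and side slope z = 2: A = (b + zy)y = (1.74 + 2×2.35)×2.35 = 15.13 m²; P = b + 2y√(1+z²) = 1.74 + 2×2.35×2.236 = 12.25 m.
Hydraulic radius R = A/P = 15.13/12.25 = 1.235 m.
Manning's equation: Q = (1/n) A R^(2/3) S^(1/2) = (1/0.013) × 15.13 × 1.235^(2/3) × 0.0042^(1/2) = 86.9 m³/s.

Q = 86.9 m³/s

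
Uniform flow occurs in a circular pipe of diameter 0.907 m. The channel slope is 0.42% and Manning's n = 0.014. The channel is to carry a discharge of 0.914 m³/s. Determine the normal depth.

y_n = 0.626 m

Manning's equation rearranged: A R^(2/3) = nQ / (1·√S) = 0.014 × 0.914 / (√0.0042) = 0.1974.
Trying y = 0.491 m: A R^(2/3) = 0.1371 — short.
Trying y = 0.768 m: A R^(2/3) = 0.2469 — over.
Trying y = 0.626 m: A R^(2/3) = 0.1974 — close enough.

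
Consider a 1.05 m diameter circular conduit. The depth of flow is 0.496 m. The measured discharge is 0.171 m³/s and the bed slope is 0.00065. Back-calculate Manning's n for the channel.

For a circular section of diameter D = 1.05 m at depth y = 0.496 m, the central angle is θ = 2 arccos(1 − 2y/D) = 3.031 rad. Then A = (D²/8)(θ − sin θ) = 0.4025 m² and P = Dθ/2 = 1.591 m.
Hydraulic radius R = A/P = 0.4025/1.591 = 0.2529 m.
Rearranging Manning's equation: n = (1/Q) A R^(2/3) S^(1/2) = (1/0.171) × 0.4025 × 0.2529^(2/3) × √0.00065 = 0.024.

n = 0.024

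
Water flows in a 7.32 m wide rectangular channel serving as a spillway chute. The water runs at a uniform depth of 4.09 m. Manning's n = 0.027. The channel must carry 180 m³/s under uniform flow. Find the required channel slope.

S = 0.011

Flow area A = b·y = 7.32 × 4.09 = 29.94 m². Wetted perimeter P = b + 2y = 7.32 + 2×4.09 = 15.5 m.
Hydraulic radius R = A/P = 29.94/15.5 = 1.932 m.
From Manning's equation, S = [nQ / (1 A R^(2/3))]² = [0.027 × 180 / (1 × 29.94 × 1.932^(2/3))]² = 0.011.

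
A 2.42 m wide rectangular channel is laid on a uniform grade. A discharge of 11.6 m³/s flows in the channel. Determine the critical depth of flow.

For a rectangular channel, critical depth y_c = (q²/g)^(1/3) where q = Q/b = 11.6/2.42 = 4.793 m²/s.
So y_c = (4.793²/9.81)^(1/3) = 1.33 m.

y_c = 1.33 m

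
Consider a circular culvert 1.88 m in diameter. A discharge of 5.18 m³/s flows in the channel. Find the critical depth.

At critical depth, Q² T / (g A³) = 1, i.e. A³/T = Q²/g = 5.18²/9.81 = 2.735.
At y = 1.24 m: A³/T = 4.112 — high.
At y = 0.911 m: A³/T = 1.262 — low.
At y = 1.12 m: A³/T = 2.778 — close enough.

y_c = 1.12 m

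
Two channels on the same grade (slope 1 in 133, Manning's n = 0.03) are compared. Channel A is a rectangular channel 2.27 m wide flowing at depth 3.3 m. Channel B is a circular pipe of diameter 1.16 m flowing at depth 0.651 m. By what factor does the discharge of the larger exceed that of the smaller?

23.9

Channel A: Flow area A = b·y = 2.27 × 3.3 = 7.491 m². Wetted perimeter P = b + 2y = 2.27 + 2×3.3 = 8.87 m. Hydraulic radius R = A/P = 7.491/8.87 = 0.8445 m. Q_A = (1/0.03)·7.491·0.8445^(2/3)·√0.007519 = 19.35 m³/s.
Channel B: For a circular section of diameter D = 1.16 m at depth y = 0.651 m, the central angle is θ = 2 arccos(1 − 2y/D) = 3.387 rad. Then A = (D²/8)(θ − sin θ) = 0.6106 m² and P = Dθ/2 = 1.964 m. Hydraulic radius R = A/P = 0.6106/1.964 = 0.3108 m. Q_B = (1/0.03)·0.6106·0.3108^(2/3)·√0.007519 = 0.8097 m³/s.
The larger discharge is 19.35 m³/s and the smaller is 0.8097 m³/s; the ratio is 23.9.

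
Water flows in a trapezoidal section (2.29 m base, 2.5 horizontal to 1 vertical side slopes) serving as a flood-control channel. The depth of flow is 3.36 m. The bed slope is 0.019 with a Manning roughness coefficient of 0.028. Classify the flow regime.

With bottom width b = 2.29 m and side slope z = 2.5: A = (b + zy)y = (2.29 + 2.5×3.36)×3.36 = 35.92 m²; P = b + 2y√(1+z²) = 2.29 + 2×3.36×2.693 = 20.38 m.
Hydraulic radius R = A/P = 35.92/20.38 = 1.762 m.
V = (1/n) R^(2/3) √S = (1/0.028) × 1.762^(2/3) × √0.019 = 7.182 m/s. Hydraulic depth D_h = A/T = 35.92/19.09 = 1.882 m.
Froude number Fr = V/√(g·D_h) = 7.182/√(9.81×1.882) = 1.67, which is greater than 1, so the flow is supercritical.

supercritical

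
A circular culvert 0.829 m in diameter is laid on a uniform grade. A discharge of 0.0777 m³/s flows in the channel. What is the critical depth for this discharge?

y_c = 0.161 m

At critical depth, Q² T / (g A³) = 1, i.e. A³/T = Q²/g = 0.0777²/9.81 = 0.0006154.
At y = 0.122 m: A³/T = 0.000205 — short.
At y = 0.182 m: A³/T = 0.0009857 — over.
At y = 0.161 m: A³/T = 0.0006099 — matches.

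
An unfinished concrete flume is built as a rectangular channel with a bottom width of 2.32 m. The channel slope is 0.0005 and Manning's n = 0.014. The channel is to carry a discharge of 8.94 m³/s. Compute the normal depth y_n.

Manning's equation rearranged: A R^(2/3) = nQ / (1·√S) = 0.014 × 8.94 / (√0.0005) = 5.597.
At y = 3.39 m: A R^(2/3) = 7.136 — over.
At y = 2.33 m: A R^(2/3) = 4.559 — short.
At y = 2.76 m: A R^(2/3) = 5.595 — ≈ 5.597.

y_n = 2.76 m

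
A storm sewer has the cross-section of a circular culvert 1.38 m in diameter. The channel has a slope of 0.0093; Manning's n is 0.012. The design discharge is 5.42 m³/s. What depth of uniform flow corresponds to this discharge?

Manning's equation rearranged: A R^(2/3) = nQ / (1·√S) = 0.012 × 5.42 / (√0.0093) = 0.6744.
Trying y = 0.825 m: A R^(2/3) = 0.4916 — low.
Trying y = 1.21 m: A R^(2/3) = 0.774 — high.
Trying y = 1.04 m: A R^(2/3) = 0.6747 — close enough.

y_n = 1.04 m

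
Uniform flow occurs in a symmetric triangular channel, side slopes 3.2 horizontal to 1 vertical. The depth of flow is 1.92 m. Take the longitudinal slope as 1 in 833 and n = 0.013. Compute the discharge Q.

Q = 29.7 m³/s

For a triangular section with side slope z = 3.2: A = zy² = 3.2×1.92² = 11.8 m²; P = 2y√(1+z²) = 2×1.92×3.353 = 12.87 m.
Hydraulic radius R = A/P = 11.8/12.87 = 0.9163 m.
Manning's equation: Q = (1/n) A R^(2/3) S^(1/2) = (1/0.013) × 11.8 × 0.9163^(2/3) × 0.0012^(1/2) = 29.7 m³/s.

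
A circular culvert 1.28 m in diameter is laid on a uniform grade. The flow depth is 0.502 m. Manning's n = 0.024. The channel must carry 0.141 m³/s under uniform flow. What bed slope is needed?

For a circular section of diameter D = 1.28 m at depth y = 0.502 m, the central angle is θ = 2 arccos(1 − 2y/D) = 2.707 rad. Then A = (D²/8)(θ − sin θ) = 0.4681 m² and P = Dθ/2 = 1.732 m.
Hydraulic radius R = A/P = 0.4681/1.732 = 0.2702 m.
From Manning's equation, S = [nQ / (1 A R^(2/3))]² = [0.024 × 0.141 / (1 × 0.4681 × 0.2702^(2/3))]² = 0.000299.

S = 0.000299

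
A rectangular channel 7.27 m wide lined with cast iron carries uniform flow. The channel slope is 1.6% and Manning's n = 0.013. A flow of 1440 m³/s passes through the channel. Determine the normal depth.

Manning's equation rearranged: A R^(2/3) = nQ / (1·√S) = 0.013 × 1440 / (√0.016) = 148.
Trying y = 8.79 m: A R^(2/3) = 119.9 — too small.
Trying y = 13.2 m: A R^(2/3) = 192.9 — too large.
Trying y = 10.5 m: A R^(2/3) = 148 — ≈ 148.

y_n = 10.5 m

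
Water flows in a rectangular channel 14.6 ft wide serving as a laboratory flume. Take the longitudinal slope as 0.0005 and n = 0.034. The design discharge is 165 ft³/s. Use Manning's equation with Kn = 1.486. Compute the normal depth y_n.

Manning's equation rearranged: A R^(2/3) = nQ / (1.486·√S) = 0.034 × 165 / (1.486 × √0.0005) = 168.8.
Try y = 6.85 ft: A R^(2/3) = 232 — high.
Try y = 4.71 ft: A R^(2/3) = 138.6 — low.
Try y = 5.42 ft: A R^(2/3) = 168.6 — ≈ 168.8.

y_n = 5.42 ft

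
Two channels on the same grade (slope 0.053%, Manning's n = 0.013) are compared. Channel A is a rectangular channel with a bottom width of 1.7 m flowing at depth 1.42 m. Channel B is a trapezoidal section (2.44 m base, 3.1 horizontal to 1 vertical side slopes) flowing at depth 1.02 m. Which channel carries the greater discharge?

Channel A: Flow area A = b·y = 1.7 × 1.42 = 2.414 m². Wetted perimeter P = b + 2y = 1.7 + 2×1.42 = 4.54 m. Hydraulic radius R = A/P = 2.414/4.54 = 0.5317 m. Q_A = (1/0.013)·2.414·0.5317^(2/3)·√0.00053 = 2.806 m³/s.
Channel B: With bottom width b = 2.44 m and side slope z = 3.1: A = (b + zy)y = (2.44 + 3.1×1.02)×1.02 = 5.714 m²; P = b + 2y√(1+z²) = 2.44 + 2×1.02×3.257 = 9.085 m. Hydraulic radius R = A/P = 5.714/9.085 = 0.629 m. Q_B = (1/0.013)·5.714·0.629^(2/3)·√0.00053 = 7.428 m³/s.
Q_A = 2.806 m³/s vs Q_B = 7.428 m³/s, so channel B carries more.

channel B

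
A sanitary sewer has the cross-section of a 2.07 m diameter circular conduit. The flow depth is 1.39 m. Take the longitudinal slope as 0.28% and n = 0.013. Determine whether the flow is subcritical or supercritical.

subcritical

For a circular section of diameter D = 2.07 m at depth y = 1.39 m, the central angle is θ = 2 arccos(1 − 2y/D) = 3.842 rad. Then A = (D²/8)(θ − sin θ) = 2.403 m² and P = Dθ/2 = 3.976 m.
Hydraulic radius R = A/P = 2.403/3.976 = 0.6043 m.
V = (1/n) R^(2/3) √S = (1/0.013) × 0.6043^(2/3) × √0.0028 = 2.909 m/s. Hydraulic depth D_h = A/T = 2.403/1.944 = 1.236 m.
Froude number Fr = V/√(g·D_h) = 2.909/√(9.81×1.236) = 0.836, which is less than 1, so the flow is subcritical.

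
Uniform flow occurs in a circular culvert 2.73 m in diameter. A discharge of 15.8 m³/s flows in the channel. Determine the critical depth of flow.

At critical depth, Q² T / (g A³) = 1, i.e. A³/T = Q²/g = 15.8²/9.81 = 25.45.
Try y = 1.28 m: A³/T = 7.183 — too small.
Try y = 2.14 m: A³/T = 53.08 — too large.
Try y = 1.78 m: A³/T = 25.39 — close enough.

y_c = 1.78 m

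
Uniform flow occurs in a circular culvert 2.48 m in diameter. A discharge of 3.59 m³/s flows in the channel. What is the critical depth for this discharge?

y_c = 0.847 m

At critical depth, Q² T / (g A³) = 1, i.e. A³/T = Q²/g = 3.59²/9.81 = 1.314.
At y = 0.714 m: A³/T = 0.679 — short.
At y = 0.966 m: A³/T = 2.183 — over.
At y = 0.847 m: A³/T = 1.315 — close enough.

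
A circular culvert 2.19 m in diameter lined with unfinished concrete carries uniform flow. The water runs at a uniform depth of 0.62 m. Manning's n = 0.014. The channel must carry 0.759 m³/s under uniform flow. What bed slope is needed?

For a circular section of diameter D = 2.19 m at depth y = 0.62 m, the central angle is θ = 2 arccos(1 − 2y/D) = 2.244 rad. Then A = (D²/8)(θ − sin θ) = 0.8768 m² and P = Dθ/2 = 2.457 m.
Hydraulic radius R = A/P = 0.8768/2.457 = 0.3568 m.
From Manning's equation, S = [nQ / (1 A R^(2/3))]² = [0.014 × 0.759 / (1 × 0.8768 × 0.3568^(2/3))]² = 0.00058.

S = 0.00058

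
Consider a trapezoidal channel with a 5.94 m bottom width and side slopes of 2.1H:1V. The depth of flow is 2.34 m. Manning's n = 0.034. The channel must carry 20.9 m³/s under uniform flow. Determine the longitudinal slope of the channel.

S = 0.000452

With bottom width b = 5.94 m and side slope z = 2.1: A = (b + zy)y = (5.94 + 2.1×2.34)×2.34 = 25.4 m²; P = b + 2y√(1+z²) = 5.94 + 2×2.34×2.326 = 16.83 m.
Hydraulic radius R = A/P = 25.4/16.83 = 1.51 m.
From Manning's equation, S = [nQ / (1 A R^(2/3))]² = [0.034 × 20.9 / (1 × 25.4 × 1.51^(2/3))]² = 0.000452.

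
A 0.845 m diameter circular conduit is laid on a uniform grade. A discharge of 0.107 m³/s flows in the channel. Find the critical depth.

At critical depth, Q² T / (g A³) = 1, i.e. A³/T = Q²/g = 0.107²/9.81 = 0.001167.
Try y = 0.238 m: A³/T = 0.002864 — too large.
Try y = 0.166 m: A³/T = 0.000702 — too small.
Try y = 0.189 m: A³/T = 0.001166 — close enough.

y_c = 0.189 m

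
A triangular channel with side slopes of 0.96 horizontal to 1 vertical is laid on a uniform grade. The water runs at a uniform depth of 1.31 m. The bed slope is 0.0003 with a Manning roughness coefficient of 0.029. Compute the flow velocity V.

V = 0.353 m/s

For a triangular section with side slope z = 0.96: A = zy² = 0.96×1.31² = 1.647 m²; P = 2y√(1+z²) = 2×1.31×1.386 = 3.632 m.
Hydraulic radius R = A/P = 1.647/3.632 = 0.4536 m.
From Manning's equation, V = (1/n) R^(2/3) S^(1/2) = (1/0.029) × 0.4536^(2/3) × 0.0003^(1/2) = 0.353 m/s.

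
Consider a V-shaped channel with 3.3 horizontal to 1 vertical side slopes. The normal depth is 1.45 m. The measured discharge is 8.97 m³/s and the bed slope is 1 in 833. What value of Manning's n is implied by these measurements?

For a triangular section with side slope z = 3.3: A = zy² = 3.3×1.45² = 6.938 m²; P = 2y√(1+z²) = 2×1.45×3.448 = 10 m.
Hydraulic radius R = A/P = 6.938/10 = 0.6938 m.
Rearranging Manning's equation: n = (1/Q) A R^(2/3) S^(1/2) = (1/8.97) × 6.938 × 0.6938^(2/3) × √0.0012 = 0.021.

n = 0.021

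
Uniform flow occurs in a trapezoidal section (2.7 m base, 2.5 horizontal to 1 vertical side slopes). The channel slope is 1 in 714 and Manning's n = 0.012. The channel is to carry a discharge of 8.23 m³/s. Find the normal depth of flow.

y_n = 0.825 m

Manning's equation rearranged: A R^(2/3) = nQ / (1·√S) = 0.012 × 8.23 / (√0.001401) = 2.639.
Try y = 0.912 m: A R^(2/3) = 3.219 — high.
Try y = 0.825 m: A R^(2/3) = 2.638 — ≈ 2.639.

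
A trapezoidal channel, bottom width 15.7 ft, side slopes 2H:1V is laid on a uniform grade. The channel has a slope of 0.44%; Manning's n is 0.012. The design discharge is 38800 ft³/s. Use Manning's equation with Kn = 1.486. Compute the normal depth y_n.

Manning's equation rearranged: A R^(2/3) = nQ / (1.486·√S) = 0.012 × 38800 / (1.486 × √0.0044) = 4724.
At y = 14.2 ft: A R^(2/3) = 2485 — short.
At y = 18.9 ft: A R^(2/3) = 4721 — close enough.

y_n = 18.9 ft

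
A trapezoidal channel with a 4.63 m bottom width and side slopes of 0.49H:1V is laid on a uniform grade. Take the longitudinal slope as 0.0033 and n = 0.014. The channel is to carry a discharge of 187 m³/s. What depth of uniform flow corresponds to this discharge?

y_n = 4.25 m

Manning's equation rearranged: A R^(2/3) = nQ / (1·√S) = 0.014 × 187 / (√0.0033) = 45.57.
Trying y = 5.42 m: A R^(2/3) = 70.09 — too large.
Trying y = 3.34 m: A R^(2/3) = 30.21 — too small.
Trying y = 4.25 m: A R^(2/3) = 45.65 — ≈ 45.57.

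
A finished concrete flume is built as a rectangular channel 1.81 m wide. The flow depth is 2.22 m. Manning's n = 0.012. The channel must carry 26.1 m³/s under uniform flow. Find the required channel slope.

Flow area A = b·y = 1.81 × 2.22 = 4.018 m². Wetted perimeter P = b + 2y = 1.81 + 2×2.22 = 6.25 m.
Hydraulic radius R = A/P = 4.018/6.25 = 0.6429 m.
From Manning's equation, S = [nQ / (1 A R^(2/3))]² = [0.012 × 26.1 / (1 × 4.018 × 0.6429^(2/3))]² = 0.0109.

S = 0.0109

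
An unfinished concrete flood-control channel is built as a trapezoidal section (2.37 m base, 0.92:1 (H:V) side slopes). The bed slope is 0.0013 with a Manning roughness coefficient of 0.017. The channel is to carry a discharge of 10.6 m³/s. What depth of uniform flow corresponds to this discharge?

Manning's equation rearranged: A R^(2/3) = nQ / (1·√S) = 0.017 × 10.6 / (√0.0013) = 4.998.
At y = 1.27 m: A R^(2/3) = 3.782 — too small.
At y = 1.66 m: A R^(2/3) = 6.209 — too large.
At y = 1.48 m: A R^(2/3) = 5.01 — matches.

y_n = 1.48 m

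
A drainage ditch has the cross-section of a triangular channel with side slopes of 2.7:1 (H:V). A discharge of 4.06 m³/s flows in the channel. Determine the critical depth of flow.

At critical depth, Q² T / (g A³) = 1, i.e. A³/T = Q²/g = 4.06²/9.81 = 1.68.
Trying y = 1.02 m: A³/T = 4.024 — over.
Trying y = 0.586 m: A³/T = 0.2519 — short.
Trying y = 0.857 m: A³/T = 1.685 — matches.

y_c = 0.857 m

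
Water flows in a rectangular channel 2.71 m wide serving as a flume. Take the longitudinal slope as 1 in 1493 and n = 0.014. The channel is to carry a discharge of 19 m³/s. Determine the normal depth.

y_n = 3.8 m

Manning's equation rearranged: A R^(2/3) = nQ / (1·√S) = 0.014 × 19 / (√0.0006698) = 10.28.
Try y = 3.24 m: A R^(2/3) = 8.518 — short.
Try y = 4.32 m: A R^(2/3) = 11.95 — over.
Try y = 3.8 m: A R^(2/3) = 10.29 — ≈ 10.28.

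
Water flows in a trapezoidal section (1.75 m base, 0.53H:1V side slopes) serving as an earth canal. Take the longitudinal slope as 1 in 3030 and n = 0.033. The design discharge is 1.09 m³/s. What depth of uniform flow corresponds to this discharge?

Manning's equation rearranged: A R^(2/3) = nQ / (1·√S) = 0.033 × 1.09 / (√0.00033) = 1.98.
Trying y = 1.36 m: A R^(2/3) = 2.639 — too large.
Trying y = 0.956 m: A R^(2/3) = 1.45 — too small.
Trying y = 1.15 m: A R^(2/3) = 1.98 — close enough.

y_n = 1.15 m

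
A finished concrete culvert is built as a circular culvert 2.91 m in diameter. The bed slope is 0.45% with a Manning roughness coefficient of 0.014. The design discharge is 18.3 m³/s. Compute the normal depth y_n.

Manning's equation rearranged: A R^(2/3) = nQ / (1·√S) = 0.014 × 18.3 / (√0.0045) = 3.819.
Try y = 1.25 m: A R^(2/3) = 2.063 — too small.
Try y = 2.19 m: A R^(2/3) = 4.925 — too large.
Try y = 1.81 m: A R^(2/3) = 3.816 — ≈ 3.819.

y_n = 1.81 m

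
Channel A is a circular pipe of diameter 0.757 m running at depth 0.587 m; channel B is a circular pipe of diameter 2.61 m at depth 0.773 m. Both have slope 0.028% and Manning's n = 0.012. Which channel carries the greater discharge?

Channel A: For a circular section of diameter D = 0.757 m at depth y = 0.587 m, the central angle is θ = 2 arccos(1 − 2y/D) = 4.308 rad. Then A = (D²/8)(θ − sin θ) = 0.3745 m² and P = Dθ/2 = 1.631 m. Hydraulic radius R = A/P = 0.3745/1.631 = 0.2296 m. Q_A = (1/0.012)·0.3745·0.2296^(2/3)·√0.00028 = 0.1958 m³/s.
Channel B: For a circular section of diameter D = 2.61 m at depth y = 0.773 m, the central angle is θ = 2 arccos(1 − 2y/D) = 2.302 rad. Then A = (D²/8)(θ − sin θ) = 1.326 m² and P = Dθ/2 = 3.004 m. Hydraulic radius R = A/P = 1.326/3.004 = 0.4415 m. Q_B = (1/0.012)·1.326·0.4415^(2/3)·√0.00028 = 1.072 m³/s.
Q_A = 0.1958 m³/s vs Q_B = 1.072 m³/s, so channel B carries more.

channel B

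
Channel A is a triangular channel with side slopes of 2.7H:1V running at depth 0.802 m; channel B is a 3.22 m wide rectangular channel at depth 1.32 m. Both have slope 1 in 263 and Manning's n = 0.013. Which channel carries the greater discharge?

channel B

Channel A: For a triangular section with side slope z = 2.7: A = zy² = 2.7×0.802² = 1.737 m²; P = 2y√(1+z²) = 2×0.802×2.879 = 4.618 m. Hydraulic radius R = A/P = 1.737/4.618 = 0.376 m. Q_A = (1/0.013)·1.737·0.376^(2/3)·√0.003802 = 4.292 m³/s.
Channel B: Flow area A = b·y = 3.22 × 1.32 = 4.25 m². Wetted perimeter P = b + 2y = 3.22 + 2×1.32 = 5.86 m. Hydraulic radius R = A/P = 4.25/5.86 = 0.7253 m. Q_B = (1/0.013)·4.25·0.7253^(2/3)·√0.003802 = 16.28 m³/s.
Q_A = 4.292 m³/s vs Q_B = 16.28 m³/s, so channel B carries more.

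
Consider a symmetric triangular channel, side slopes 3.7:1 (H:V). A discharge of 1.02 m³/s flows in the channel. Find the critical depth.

At critical depth, Q² T / (g A³) = 1, i.e. A³/T = Q²/g = 1.02²/9.81 = 0.1061.
Trying y = 0.352 m: A³/T = 0.03699 — low.
Trying y = 0.435 m: A³/T = 0.1066 — close enough.

y_c = 0.435 m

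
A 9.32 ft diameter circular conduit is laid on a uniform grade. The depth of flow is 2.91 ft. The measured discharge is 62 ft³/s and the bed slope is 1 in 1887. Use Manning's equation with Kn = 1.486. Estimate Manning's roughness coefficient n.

n = 0.014

For a circular section of diameter D = 9.32 ft at depth y = 2.91 ft, the central angle is θ = 2 arccos(1 − 2y/D) = 2.372 rad. Then A = (D²/8)(θ − sin θ) = 18.19 ft² and P = Dθ/2 = 11.05 ft.
Hydraulic radius R = A/P = 18.19/11.05 = 1.646 ft.
Rearranging Manning's equation: n = (1.486/Q) A R^(2/3) S^(1/2) = (1.486/62) × 18.19 × 1.646^(2/3) × √0.0005299 = 0.014.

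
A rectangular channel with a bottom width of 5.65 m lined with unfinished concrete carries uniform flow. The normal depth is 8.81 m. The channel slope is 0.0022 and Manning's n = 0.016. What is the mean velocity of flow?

V = 4.87 m/s

Flow area A = b·y = 5.65 × 8.81 = 49.78 m². Wetted perimeter P = b + 2y = 5.65 + 2×8.81 = 23.27 m.
Hydraulic radius R = A/P = 49.78/23.27 = 2.139 m.
From Manning's equation, V = (1/n) R^(2/3) S^(1/2) = (1/0.016) × 2.139^(2/3) × 0.0022^(1/2) = 4.87 m/s.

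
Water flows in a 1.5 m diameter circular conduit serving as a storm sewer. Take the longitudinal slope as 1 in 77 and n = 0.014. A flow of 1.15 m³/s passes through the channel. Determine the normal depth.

y_n = 0.398 m

Manning's equation rearranged: A R^(2/3) = nQ / (1·√S) = 0.014 × 1.15 / (√0.01299) = 0.1413.
At y = 0.338 m: A R^(2/3) = 0.1023 — low.
At y = 0.496 m: A R^(2/3) = 0.217 — high.
At y = 0.398 m: A R^(2/3) = 0.1416 — matches.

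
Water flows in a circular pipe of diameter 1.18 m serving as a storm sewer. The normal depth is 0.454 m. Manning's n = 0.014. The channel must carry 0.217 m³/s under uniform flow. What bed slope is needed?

For a circular section of diameter D = 1.18 m at depth y = 0.454 m, the central angle is θ = 2 arccos(1 − 2y/D) = 2.676 rad. Then A = (D²/8)(θ − sin θ) = 0.3877 m² and P = Dθ/2 = 1.579 m.
Hydraulic radius R = A/P = 0.3877/1.579 = 0.2456 m.
From Manning's equation, S = [nQ / (1 A R^(2/3))]² = [0.014 × 0.217 / (1 × 0.3877 × 0.2456^(2/3))]² = 0.000399.

S = 0.000399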